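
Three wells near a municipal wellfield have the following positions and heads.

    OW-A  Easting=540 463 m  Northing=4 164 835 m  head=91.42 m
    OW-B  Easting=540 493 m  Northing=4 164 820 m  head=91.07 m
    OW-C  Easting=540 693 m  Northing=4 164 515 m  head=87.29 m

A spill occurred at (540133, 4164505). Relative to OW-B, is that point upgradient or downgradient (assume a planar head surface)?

Differences from OW-A: to OW-B (Δx, Δy, Δh) = (30, -15, -0.35); to OW-C = (230, -320, -4.13).
Solve a·Δx + b·Δy = Δh: det = 30·(-320) − 230·(-15) = -6150.
∂h/∂x = [(-0.35)·(-320) − (-4.13)·(-15)] / -6150 = -0.008138
∂h/∂y = [30·(-4.13) − 230·(-0.35)] / -6150 = +0.007057
Head at (540133, 4164505) = 91.42 + (-0.008138)·(-330) + (+0.007057)·(-330) = 91.78 m.
That is higher than the 91.07 m at OW-B, so the point is upgradient.

upgradient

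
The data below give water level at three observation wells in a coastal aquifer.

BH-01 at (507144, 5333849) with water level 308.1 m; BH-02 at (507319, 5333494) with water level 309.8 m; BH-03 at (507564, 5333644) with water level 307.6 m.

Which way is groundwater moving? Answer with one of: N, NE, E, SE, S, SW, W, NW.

Taking BH-01 as reference: BH-02−BH-01 = (175, -355, +1.7); BH-03−BH-01 = (420, -205, -0.5).
Determinant of the coordinate differences = 175·(-205) − 420·(-355) = 113225.
∂h/∂x = [(+1.7)·(-205) − (-0.5)·(-355)] / 113225 = -0.004646
∂h/∂y = [175·(-0.5) − 420·(+1.7)] / 113225 = -0.007079
Flow = −∇h = (+0.004646 east, +0.007079 north), which points northeast.

NE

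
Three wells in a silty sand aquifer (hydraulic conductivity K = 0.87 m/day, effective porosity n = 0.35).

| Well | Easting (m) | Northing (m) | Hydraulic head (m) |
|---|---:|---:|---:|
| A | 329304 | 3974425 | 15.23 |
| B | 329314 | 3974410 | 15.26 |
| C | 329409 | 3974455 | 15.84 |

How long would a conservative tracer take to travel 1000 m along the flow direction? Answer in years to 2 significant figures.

200 years

With h = a·x + b·y + c and A as origin, the differences give:
  10·a + (-15)·b = +0.03
  105·a + 30·b = +0.61
Eliminate b (×30 and ×(-15), subtract): 1875·a = 10.050 → a = ∂h/∂x = +0.005360
Back-substitute: b = ∂h/∂y = +0.001573.
|∇h| = √(0.005360² + 0.001573²) = 0.005586
Seepage velocity v = K·i/n = 0.87 × 0.005586 / 0.35 = 0.01389 m/day.
t = 1000 / 0.01389 = 7.199e+04 days = 197 years.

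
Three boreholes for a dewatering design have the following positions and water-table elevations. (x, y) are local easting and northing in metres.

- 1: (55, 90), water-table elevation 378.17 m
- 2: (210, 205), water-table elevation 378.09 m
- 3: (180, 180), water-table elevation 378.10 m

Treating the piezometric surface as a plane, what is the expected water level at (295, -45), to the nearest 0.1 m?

377.4 m

With h = a·x + b·y + c and 1 as origin, the differences give:
  155·a + 115·b = -0.08
  125·a + 90·b = -0.07
Eliminate b (×90 and ×115, subtract): -425·a = 0.850 → a = ∂h/∂x = -0.002000
Back-substitute: b = ∂h/∂y = +0.002000.
h(295, -45) = 378.17 + (-0.002000)·(240) + (+0.002000)·(-135) = 378.17 -0.480 -0.270 = 377.420 m.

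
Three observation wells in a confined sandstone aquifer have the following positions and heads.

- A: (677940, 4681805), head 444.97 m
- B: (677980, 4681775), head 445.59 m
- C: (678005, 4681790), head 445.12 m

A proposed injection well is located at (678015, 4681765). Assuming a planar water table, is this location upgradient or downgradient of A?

upgradient

Differences from A: to B (Δx, Δy, Δh) = (40, -30, +0.62); to C = (65, -15, +0.15).
Determinant of the coordinate differences = 40·(-15) − 65·(-30) = 1350.
∂h/∂x = [(+0.62)·(-15) − (+0.15)·(-30)] / 1350 = -0.003556
∂h/∂y = [40·(+0.15) − 65·(+0.62)] / 1350 = -0.02541
Head at (678015, 4681765) = 444.97 + (-0.003556)·(75) + (-0.02541)·(-40) = 445.72 m.
That is higher than the 444.97 m at A, so the point is upgradient.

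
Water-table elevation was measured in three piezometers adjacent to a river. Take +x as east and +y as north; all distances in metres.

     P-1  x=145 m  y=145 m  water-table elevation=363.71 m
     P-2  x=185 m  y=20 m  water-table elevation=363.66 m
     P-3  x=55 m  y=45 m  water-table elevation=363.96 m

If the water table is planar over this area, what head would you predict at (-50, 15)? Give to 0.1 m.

Differences from P-1: to P-2 (Δx, Δy, Δh) = (40, -125, -0.05); to P-3 = (-90, -100, +0.25).
Solve a·Δx + b·Δy = Δh: det = 40·(-100) − (-90)·(-125) = -15250.
∂h/∂x = [(-0.05)·(-100) − (+0.25)·(-125)] / -15250 = -0.002377
∂h/∂y = [40·(+0.25) − (-90)·(-0.05)] / -15250 = -0.0003607
h(-50, 15) = 363.71 + (-0.002377)·(-195) + (-0.0003607)·(-130) = 363.71 +0.464 +0.047 = 364.220 m.

364.2 m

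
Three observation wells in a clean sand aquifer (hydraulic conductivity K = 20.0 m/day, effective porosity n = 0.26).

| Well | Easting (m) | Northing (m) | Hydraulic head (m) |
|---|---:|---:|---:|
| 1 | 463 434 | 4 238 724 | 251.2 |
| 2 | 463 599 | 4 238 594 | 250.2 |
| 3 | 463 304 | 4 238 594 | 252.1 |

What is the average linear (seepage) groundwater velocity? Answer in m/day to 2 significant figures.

0.50 m/day

Differences from 1: to 2 (Δx, Δy, Δh) = (165, -130, -1.0); to 3 = (-130, -130, +0.9).
Determinant of the coordinate differences = 165·(-130) − (-130)·(-130) = -38350.
∂h/∂x = [(-1.0)·(-130) − (+0.9)·(-130)] / -38350 = -0.006441
∂h/∂y = [165·(+0.9) − (-130)·(-1.0)] / -38350 = -0.0004824
|∇h| = √(-0.006441² + -0.0004824²) = 0.006459
Seepage velocity v = K·i/n = 20.0 × 0.006459 / 0.26 = 0.4968 m/day.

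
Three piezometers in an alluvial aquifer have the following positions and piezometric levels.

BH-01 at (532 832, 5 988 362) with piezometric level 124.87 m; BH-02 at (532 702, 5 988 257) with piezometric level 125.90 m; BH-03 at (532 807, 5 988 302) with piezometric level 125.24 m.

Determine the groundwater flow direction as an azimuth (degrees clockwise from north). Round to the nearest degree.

046°

Three-point gradient (reference BH-01): Δ to BH-02 = (-130, -105, +1.03), Δ to BH-03 = (-25, -60, +0.37).
∂h/∂x = -0.004435, ∂h/∂y = -0.004319 (det = 5175).
Flow direction (−∇h) has components (+0.004435 E, +0.004319 N).
Azimuth = atan2(E, N) = atan2(+0.004435, +0.004319) = 45.8° ≈ 046°.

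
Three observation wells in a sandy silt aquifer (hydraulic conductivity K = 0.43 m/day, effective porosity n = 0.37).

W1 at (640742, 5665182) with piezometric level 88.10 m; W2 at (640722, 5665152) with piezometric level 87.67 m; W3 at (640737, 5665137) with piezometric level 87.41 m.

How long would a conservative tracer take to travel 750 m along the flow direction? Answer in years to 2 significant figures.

Differences from W1: to W2 (Δx, Δy, Δh) = (-20, -30, -0.43); to W3 = (-5, -45, -0.69).
Determinant of the coordinate differences = (-20)·(-45) − (-5)·(-30) = 750.
∂h/∂x = [(-0.43)·(-45) − (-0.69)·(-30)] / 750 = -0.001800
∂h/∂y = [(-20)·(-0.69) − (-5)·(-0.43)] / 750 = +0.01553
|∇h| = √(-0.001800² + 0.01553²) = 0.01563
Seepage velocity v = K·i/n = 0.43 × 0.01563 / 0.37 = 0.01816 m/day.
t = 750 / 0.01816 = 4.13e+04 days = 113 years.

110 years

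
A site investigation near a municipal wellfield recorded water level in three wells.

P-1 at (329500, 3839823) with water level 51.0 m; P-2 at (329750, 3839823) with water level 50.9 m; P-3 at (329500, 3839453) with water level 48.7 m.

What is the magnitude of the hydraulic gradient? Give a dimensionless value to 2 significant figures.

0.0062

∂h/∂x = (50.9 − 51.0) / (329750 − 329500) = -0.0004000
∂h/∂y = (48.7 − 51.0) / (3839453 − 3839823) = +0.006216
|∇h| = √(-0.0004000² + 0.006216²) = 0.006229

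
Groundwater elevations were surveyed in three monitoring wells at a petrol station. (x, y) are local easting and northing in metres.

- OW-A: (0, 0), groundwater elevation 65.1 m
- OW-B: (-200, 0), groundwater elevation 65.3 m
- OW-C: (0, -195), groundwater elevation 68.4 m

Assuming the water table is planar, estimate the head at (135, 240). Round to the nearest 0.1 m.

∂h/∂x = (65.3 − 65.1) / (-200 − 0) = -0.001000
∂h/∂y = (68.4 − 65.1) / (-195 − 0) = -0.01692
h(135, 240) = 65.1 + (-0.001000)·(135) + (-0.01692)·(240) = 65.1 -0.135 -4.062 = 60.903 m.

60.9 m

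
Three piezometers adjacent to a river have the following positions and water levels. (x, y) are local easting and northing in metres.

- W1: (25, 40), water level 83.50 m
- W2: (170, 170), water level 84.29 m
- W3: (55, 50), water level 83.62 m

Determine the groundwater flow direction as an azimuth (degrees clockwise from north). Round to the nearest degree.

231°

Taking W1 as reference: W2−W1 = (145, 130, +0.79); W3−W1 = (30, 10, +0.12).
Solve a·Δx + b·Δy = Δh: det = 145·10 − 30·130 = -2450.
∂h/∂x = [(+0.79)·10 − (+0.12)·130] / -2450 = +0.003143
∂h/∂y = [145·(+0.12) − 30·(+0.79)] / -2450 = +0.002571
Flow direction (−∇h) has components (-0.003143 E, -0.002571 N).
Azimuth = atan2(E, N) = atan2(-0.003143, -0.002571) = 230.7° ≈ 231°.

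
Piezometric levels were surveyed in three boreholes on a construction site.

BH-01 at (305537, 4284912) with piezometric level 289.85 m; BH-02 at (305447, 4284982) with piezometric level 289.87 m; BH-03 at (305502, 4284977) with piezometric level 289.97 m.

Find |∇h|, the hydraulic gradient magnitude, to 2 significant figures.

0.0036

Three-point gradient (reference BH-01): Δ to BH-02 = (-90, 70, +0.02), Δ to BH-03 = (-35, 65, +0.12).
∂h/∂x = +0.002088, ∂h/∂y = +0.002971 (det = -3400).
|∇h| = √(0.002088² + 0.002971²) = 0.003631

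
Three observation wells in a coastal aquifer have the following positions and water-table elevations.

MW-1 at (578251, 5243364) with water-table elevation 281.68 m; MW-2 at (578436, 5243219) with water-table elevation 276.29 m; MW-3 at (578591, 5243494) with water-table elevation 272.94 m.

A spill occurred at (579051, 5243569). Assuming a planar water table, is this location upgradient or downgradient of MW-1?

downgradient

Differences from MW-1: to MW-2 (Δx, Δy, Δh) = (185, -145, -5.39); to MW-3 = (340, 130, -8.74).
Solve a·Δx + b·Δy = Δh: det = 185·130 − 340·(-145) = 73350.
∂h/∂x = [(-5.39)·130 − (-8.74)·(-145)] / 73350 = -0.02683
∂h/∂y = [185·(-8.74) − 340·(-5.39)] / 73350 = +0.002941
Head at (579051, 5243569) = 281.68 + (-0.02683)·(800) + (+0.002941)·(205) = 260.82 m.
That is lower than the 281.68 m at MW-1, so the point is downgradient.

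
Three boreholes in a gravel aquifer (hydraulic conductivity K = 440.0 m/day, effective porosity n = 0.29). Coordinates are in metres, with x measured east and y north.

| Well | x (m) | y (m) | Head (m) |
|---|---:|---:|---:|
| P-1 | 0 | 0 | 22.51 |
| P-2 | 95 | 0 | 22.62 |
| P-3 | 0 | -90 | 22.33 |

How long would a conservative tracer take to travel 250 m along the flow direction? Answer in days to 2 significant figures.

71 days

∂h/∂x = (22.62 − 22.51) / (95 − 0) = +0.001158
∂h/∂y = (22.33 − 22.51) / (-90 − 0) = +0.002000
|∇h| = √(0.001158² + 0.002000²) = 0.002311
Seepage velocity v = K·i/n = 440.0 × 0.002311 / 0.29 = 3.506 m/day.
t = 250 / 3.506 = 71.31 days.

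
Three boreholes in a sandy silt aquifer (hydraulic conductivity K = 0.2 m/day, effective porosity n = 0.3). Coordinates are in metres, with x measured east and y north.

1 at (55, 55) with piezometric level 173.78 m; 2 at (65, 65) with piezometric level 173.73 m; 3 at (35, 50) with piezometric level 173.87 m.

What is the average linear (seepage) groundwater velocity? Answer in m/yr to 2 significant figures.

Taking 1 as reference: 2−1 = (10, 10, -0.05); 3−1 = (-20, -5, +0.09).
Solve a·Δx + b·Δy = Δh: det = 10·(-5) − (-20)·10 = 150.
∂h/∂x = [(-0.05)·(-5) − (+0.09)·10] / 150 = -0.004333
∂h/∂y = [10·(+0.09) − (-20)·(-0.05)] / 150 = -0.0006667
|∇h| = √(-0.004333² + -0.0006667²) = 0.004384
Seepage velocity v = K·i/n = 0.2 × 0.004384 / 0.3 = 0.002923 m/day = 1.068 m/yr.

1.1 m/yr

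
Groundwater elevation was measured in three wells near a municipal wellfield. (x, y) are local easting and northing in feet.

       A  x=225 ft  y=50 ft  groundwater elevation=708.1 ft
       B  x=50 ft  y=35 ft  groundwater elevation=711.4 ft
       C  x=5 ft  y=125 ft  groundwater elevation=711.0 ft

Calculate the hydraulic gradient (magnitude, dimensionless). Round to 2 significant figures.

0.022

Taking A as reference: B−A = (-175, -15, +3.3); C−A = (-220, 75, +2.9).
Determinant of the coordinate differences = (-175)·75 − (-220)·(-15) = -16425.
∂h/∂x = [(+3.3)·75 − (+2.9)·(-15)] / -16425 = -0.01772
∂h/∂y = [(-175)·(+2.9) − (-220)·(+3.3)] / -16425 = -0.01330
|∇h| = √(-0.01772² + -0.01330²) = 0.02216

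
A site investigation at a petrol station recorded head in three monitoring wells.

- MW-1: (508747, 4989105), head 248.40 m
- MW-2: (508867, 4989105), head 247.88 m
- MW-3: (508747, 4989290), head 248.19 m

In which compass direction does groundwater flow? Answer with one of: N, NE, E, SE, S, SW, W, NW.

∂h/∂x = (247.88 − 248.40) / (508867 − 508747) = -0.004333
∂h/∂y = (248.19 − 248.40) / (4989290 − 4989105) = -0.001135
Flow = −∇h = (+0.004333 east, +0.001135 north), which points east.

E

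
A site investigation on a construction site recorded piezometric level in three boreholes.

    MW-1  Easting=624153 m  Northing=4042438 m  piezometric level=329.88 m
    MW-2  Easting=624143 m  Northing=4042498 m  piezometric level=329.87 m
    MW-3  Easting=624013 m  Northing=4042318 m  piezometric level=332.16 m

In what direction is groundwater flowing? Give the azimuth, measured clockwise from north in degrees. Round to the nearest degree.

080°

Differences from MW-1: to MW-2 (Δx, Δy, Δh) = (-10, 60, -0.01); to MW-3 = (-140, -120, +2.28).
Solve a·Δx + b·Δy = Δh: det = (-10)·(-120) − (-140)·60 = 9600.
∂h/∂x = [(-0.01)·(-120) − (+2.28)·60] / 9600 = -0.01413
∂h/∂y = [(-10)·(+2.28) − (-140)·(-0.01)] / 9600 = -0.002521
Flow direction (−∇h) has components (+0.01413 E, +0.002521 N).
Azimuth = atan2(E, N) = atan2(+0.01413, +0.002521) = 79.9° ≈ 080°.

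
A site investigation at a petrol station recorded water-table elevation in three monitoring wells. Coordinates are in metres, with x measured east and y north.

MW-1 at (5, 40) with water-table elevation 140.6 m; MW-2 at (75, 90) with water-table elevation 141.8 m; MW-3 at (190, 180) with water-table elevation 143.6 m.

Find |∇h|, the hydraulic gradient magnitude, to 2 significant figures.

0.039

With h = a·x + b·y + c and MW-1 as origin, the differences give:
  70·a + 50·b = +1.2
  185·a + 140·b = +3.0
Eliminate b (×140 and ×50, subtract): 550·a = 18.00 → a = ∂h/∂x = +0.03273
Back-substitute: b = ∂h/∂y = -0.02182.
|∇h| = √(0.03273² + -0.02182²) = 0.03934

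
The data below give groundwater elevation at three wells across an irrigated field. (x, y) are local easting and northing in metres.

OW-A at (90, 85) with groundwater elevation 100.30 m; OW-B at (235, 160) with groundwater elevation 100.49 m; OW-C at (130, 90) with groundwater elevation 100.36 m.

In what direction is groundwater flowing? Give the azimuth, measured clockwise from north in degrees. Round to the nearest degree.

287°

Taking OW-A as reference: OW-B−OW-A = (145, 75, +0.19); OW-C−OW-A = (40, 5, +0.06).
Solve a·Δx + b·Δy = Δh: det = 145·5 − 40·75 = -2275.
∂h/∂x = [(+0.19)·5 − (+0.06)·75] / -2275 = +0.001560
∂h/∂y = [145·(+0.06) − 40·(+0.19)] / -2275 = -0.0004835
Flow direction (−∇h) has components (-0.001560 E, +0.0004835 N).
Azimuth = atan2(E, N) = atan2(-0.001560, +0.0004835) = 287.2° ≈ 287°.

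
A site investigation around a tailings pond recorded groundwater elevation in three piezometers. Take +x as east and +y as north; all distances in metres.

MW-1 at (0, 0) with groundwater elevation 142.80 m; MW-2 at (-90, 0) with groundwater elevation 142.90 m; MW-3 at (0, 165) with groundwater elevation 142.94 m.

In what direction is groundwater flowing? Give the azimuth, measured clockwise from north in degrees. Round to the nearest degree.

∂h/∂x = (142.90 − 142.80) / (-90 − 0) = -0.001111
∂h/∂y = (142.94 − 142.80) / (165 − 0) = +0.0008485
Flow direction (−∇h) has components (+0.001111 E, -0.0008485 N).
Azimuth = atan2(E, N) = atan2(+0.001111, -0.0008485) = 127.4° ≈ 127°.

127°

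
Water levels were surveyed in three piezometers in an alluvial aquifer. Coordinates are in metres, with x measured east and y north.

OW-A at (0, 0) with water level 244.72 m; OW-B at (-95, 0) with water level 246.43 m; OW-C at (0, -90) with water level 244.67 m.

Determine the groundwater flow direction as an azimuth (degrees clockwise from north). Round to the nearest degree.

092°

∂h/∂x = (246.43 − 244.72) / (-95 − 0) = -0.01800
∂h/∂y = (244.67 − 244.72) / (-90 − 0) = +0.0005556
Flow direction (−∇h) has components (+0.01800 E, -0.0005556 N).
Azimuth = atan2(E, N) = atan2(+0.01800, -0.0005556) = 91.8° ≈ 092°.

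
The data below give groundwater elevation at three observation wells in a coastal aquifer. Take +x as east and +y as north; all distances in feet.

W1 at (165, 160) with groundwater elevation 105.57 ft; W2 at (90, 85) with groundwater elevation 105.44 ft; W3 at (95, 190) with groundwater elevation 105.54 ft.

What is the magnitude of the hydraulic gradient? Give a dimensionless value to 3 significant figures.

Differences from W1: to W2 (Δx, Δy, Δh) = (-75, -75, -0.13); to W3 = (-70, 30, -0.03).
Solve a·Δx + b·Δy = Δh: det = (-75)·30 − (-70)·(-75) = -7500.
∂h/∂x = [(-0.13)·30 − (-0.03)·(-75)] / -7500 = +0.0008200
∂h/∂y = [(-75)·(-0.03) − (-70)·(-0.13)] / -7500 = +0.0009133
|∇h| = √(0.0008200² + 0.0009133²) = 0.001227

0.00123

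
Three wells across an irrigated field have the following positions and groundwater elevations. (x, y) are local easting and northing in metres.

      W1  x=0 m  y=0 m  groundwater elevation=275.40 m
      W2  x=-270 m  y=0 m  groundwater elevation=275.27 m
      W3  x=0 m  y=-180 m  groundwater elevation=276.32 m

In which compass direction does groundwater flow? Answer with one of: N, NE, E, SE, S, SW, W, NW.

∂h/∂x = (275.27 − 275.40) / (-270 − 0) = +0.0004815
∂h/∂y = (276.32 − 275.40) / (-180 − 0) = -0.005111
Flow = −∇h = (-0.0004815 east, +0.005111 north), which points north.

N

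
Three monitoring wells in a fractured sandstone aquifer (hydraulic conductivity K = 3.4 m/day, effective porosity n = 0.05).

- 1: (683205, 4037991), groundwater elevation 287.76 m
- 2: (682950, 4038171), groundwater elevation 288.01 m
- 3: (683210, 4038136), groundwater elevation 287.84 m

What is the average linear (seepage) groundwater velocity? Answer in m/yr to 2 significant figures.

20 m/yr

With h = a·x + b·y + c and 1 as origin, the differences give:
  (-255)·a + 180·b = +0.25
  5·a + 145·b = +0.08
Eliminate b (×145 and ×180, subtract): -37875·a = 21.850 → a = ∂h/∂x = -0.0005769
Back-substitute: b = ∂h/∂y = +0.0005716.
|∇h| = √(-0.0005769² + 0.0005716²) = 0.0008121
Seepage velocity v = K·i/n = 3.4 × 0.0008121 / 0.05 = 0.05522 m/day = 20.17 m/yr.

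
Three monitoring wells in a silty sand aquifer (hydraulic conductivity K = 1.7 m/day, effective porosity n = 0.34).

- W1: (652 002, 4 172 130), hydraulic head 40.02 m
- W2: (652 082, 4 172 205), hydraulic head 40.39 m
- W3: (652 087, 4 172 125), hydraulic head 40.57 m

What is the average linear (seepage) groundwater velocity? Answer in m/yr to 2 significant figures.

Differences from W1: to W2 (Δx, Δy, Δh) = (80, 75, +0.37); to W3 = (85, -5, +0.55).
Determinant of the coordinate differences = 80·(-5) − 85·75 = -6775.
∂h/∂x = [(+0.37)·(-5) − (+0.55)·75] / -6775 = +0.006362
∂h/∂y = [80·(+0.55) − 85·(+0.37)] / -6775 = -0.001852
|∇h| = √(0.006362² + -0.001852²) = 0.006626
Seepage velocity v = K·i/n = 1.7 × 0.006626 / 0.34 = 0.03313 m/day = 12.1 m/yr.

12 m/yr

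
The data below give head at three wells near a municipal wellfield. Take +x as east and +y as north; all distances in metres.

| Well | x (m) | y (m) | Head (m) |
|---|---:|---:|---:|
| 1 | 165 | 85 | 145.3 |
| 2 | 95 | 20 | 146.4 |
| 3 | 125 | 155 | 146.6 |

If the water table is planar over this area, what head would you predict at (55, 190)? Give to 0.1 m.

148.3 m

With h = a·x + b·y + c and 1 as origin, the differences give:
  (-70)·a + (-65)·b = +1.1
  (-40)·a + 70·b = +1.3
Eliminate b (×70 and ×(-65), subtract): -7500·a = 161.50 → a = ∂h/∂x = -0.02153
Back-substitute: b = ∂h/∂y = +0.006267.
h(55, 190) = 145.3 + (-0.02153)·(-110) + (+0.006267)·(105) = 145.3 +2.369 +0.658 = 148.327 m.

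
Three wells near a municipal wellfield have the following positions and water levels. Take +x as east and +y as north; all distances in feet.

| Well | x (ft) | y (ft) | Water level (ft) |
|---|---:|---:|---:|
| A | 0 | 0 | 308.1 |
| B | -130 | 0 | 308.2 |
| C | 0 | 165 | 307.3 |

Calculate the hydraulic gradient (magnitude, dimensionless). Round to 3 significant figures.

∂h/∂x = (308.2 − 308.1) / (-130 − 0) = -0.0007692
∂h/∂y = (307.3 − 308.1) / (165 − 0) = -0.004848
|∇h| = √(-0.0007692² + -0.004848²) = 0.004909

0.00491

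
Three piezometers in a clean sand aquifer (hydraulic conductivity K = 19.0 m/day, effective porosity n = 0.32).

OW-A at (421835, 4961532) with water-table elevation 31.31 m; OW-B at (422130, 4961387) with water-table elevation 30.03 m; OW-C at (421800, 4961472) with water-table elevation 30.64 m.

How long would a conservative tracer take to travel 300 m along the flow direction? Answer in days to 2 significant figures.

470 days

Differences from OW-A: to OW-B (Δx, Δy, Δh) = (295, -145, -1.28); to OW-C = (-35, -60, -0.67).
Determinant of the coordinate differences = 295·(-60) − (-35)·(-145) = -22775.
∂h/∂x = [(-1.28)·(-60) − (-0.67)·(-145)] / -22775 = +0.0008935
∂h/∂y = [295·(-0.67) − (-35)·(-1.28)] / -22775 = +0.01065
|∇h| = √(0.0008935² + 0.01065²) = 0.01069
Seepage velocity v = K·i/n = 19.0 × 0.01069 / 0.32 = 0.6347 m/day.
t = 300 / 0.6347 = 472.7 days.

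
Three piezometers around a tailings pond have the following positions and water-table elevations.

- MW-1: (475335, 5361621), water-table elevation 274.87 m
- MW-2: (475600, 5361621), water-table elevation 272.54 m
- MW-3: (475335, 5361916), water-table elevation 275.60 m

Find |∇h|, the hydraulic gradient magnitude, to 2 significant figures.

0.0091

∂h/∂x = (272.54 − 274.87) / (475600 − 475335) = -0.008792
∂h/∂y = (275.60 − 274.87) / (5361916 − 5361621) = +0.002475
|∇h| = √(-0.008792² + 0.002475²) = 0.009134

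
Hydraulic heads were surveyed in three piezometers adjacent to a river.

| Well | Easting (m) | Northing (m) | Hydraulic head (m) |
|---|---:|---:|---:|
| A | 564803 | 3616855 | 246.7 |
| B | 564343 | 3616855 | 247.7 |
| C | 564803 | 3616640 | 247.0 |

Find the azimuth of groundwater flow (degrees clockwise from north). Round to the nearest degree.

∂h/∂x = (247.7 − 246.7) / (564343 − 564803) = -0.002174
∂h/∂y = (247.0 − 246.7) / (3616640 − 3616855) = -0.001395
Flow direction (−∇h) has components (+0.002174 E, +0.001395 N).
Azimuth = atan2(E, N) = atan2(+0.002174, +0.001395) = 57.3° ≈ 057°.

057°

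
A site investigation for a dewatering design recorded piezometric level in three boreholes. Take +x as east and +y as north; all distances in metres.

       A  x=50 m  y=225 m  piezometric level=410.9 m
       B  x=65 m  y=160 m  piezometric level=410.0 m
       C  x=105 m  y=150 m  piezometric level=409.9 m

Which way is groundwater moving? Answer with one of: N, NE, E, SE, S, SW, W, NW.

Three-point gradient (reference A): Δ to B = (15, -65, -0.9), Δ to C = (55, -75, -1.0).
∂h/∂x = +0.001020, ∂h/∂y = +0.01408 (det = 2450).
Flow = −∇h = (-0.001020 east, -0.01408 north), which points south.

S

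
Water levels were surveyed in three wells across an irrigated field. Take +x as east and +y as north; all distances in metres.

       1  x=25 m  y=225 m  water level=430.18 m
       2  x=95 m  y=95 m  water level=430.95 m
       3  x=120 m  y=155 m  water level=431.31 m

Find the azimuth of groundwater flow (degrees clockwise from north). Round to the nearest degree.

Three-point gradient (reference 1): Δ to 2 = (70, -130, +0.77), Δ to 3 = (95, -70, +1.13).
∂h/∂x = +0.01248, ∂h/∂y = +0.0007987 (det = 7450).
Flow direction (−∇h) has components (-0.01248 E, -0.0007987 N).
Azimuth = atan2(E, N) = atan2(-0.01248, -0.0007987) = 266.3° ≈ 266°.

266°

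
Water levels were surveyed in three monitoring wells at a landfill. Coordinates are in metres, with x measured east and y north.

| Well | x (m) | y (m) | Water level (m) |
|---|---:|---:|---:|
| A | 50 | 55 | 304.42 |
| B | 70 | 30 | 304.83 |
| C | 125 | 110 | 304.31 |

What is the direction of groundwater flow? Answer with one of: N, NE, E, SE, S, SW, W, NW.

NW

With h = a·x + b·y + c and A as origin, the differences give:
  20·a + (-25)·b = +0.41
  75·a + 55·b = -0.11
Eliminate b (×55 and ×(-25), subtract): 2975·a = 19.800 → a = ∂h/∂x = +0.006655
Back-substitute: b = ∂h/∂y = -0.01108.
Flow = −∇h = (-0.006655 east, +0.01108 north), which points northwest.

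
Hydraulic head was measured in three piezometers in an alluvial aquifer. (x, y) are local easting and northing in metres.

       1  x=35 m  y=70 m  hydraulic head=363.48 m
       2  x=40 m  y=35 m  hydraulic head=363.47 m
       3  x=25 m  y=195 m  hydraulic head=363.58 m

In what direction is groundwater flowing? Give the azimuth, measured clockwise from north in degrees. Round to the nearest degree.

Differences from 1: to 2 (Δx, Δy, Δh) = (5, -35, -0.01); to 3 = (-10, 125, +0.10).
Determinant of the coordinate differences = 5·125 − (-10)·(-35) = 275.
∂h/∂x = [(-0.01)·125 − (+0.10)·(-35)] / 275 = +0.008182
∂h/∂y = [5·(+0.10) − (-10)·(-0.01)] / 275 = +0.001455
Flow direction (−∇h) has components (-0.008182 E, -0.001455 N).
Azimuth = atan2(E, N) = atan2(-0.008182, -0.001455) = 259.9° ≈ 260°.

260°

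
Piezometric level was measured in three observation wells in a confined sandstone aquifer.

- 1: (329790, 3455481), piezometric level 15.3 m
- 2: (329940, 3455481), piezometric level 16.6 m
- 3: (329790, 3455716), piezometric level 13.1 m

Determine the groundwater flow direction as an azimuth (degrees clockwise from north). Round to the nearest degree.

317°

∂h/∂x = (16.6 − 15.3) / (329940 − 329790) = +0.008667
∂h/∂y = (13.1 − 15.3) / (3455716 − 3455481) = -0.009362
Flow direction (−∇h) has components (-0.008667 E, +0.009362 N).
Azimuth = atan2(E, N) = atan2(-0.008667, +0.009362) = 317.2° ≈ 317°.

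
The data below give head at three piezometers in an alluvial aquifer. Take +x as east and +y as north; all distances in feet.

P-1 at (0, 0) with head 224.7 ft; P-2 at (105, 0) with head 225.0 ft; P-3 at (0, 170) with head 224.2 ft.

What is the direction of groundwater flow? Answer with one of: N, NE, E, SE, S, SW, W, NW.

NW

∂h/∂x = (225.0 − 224.7) / (105 − 0) = +0.002857
∂h/∂y = (224.2 − 224.7) / (170 − 0) = -0.002941
Flow = −∇h = (-0.002857 east, +0.002941 north), which points northwest.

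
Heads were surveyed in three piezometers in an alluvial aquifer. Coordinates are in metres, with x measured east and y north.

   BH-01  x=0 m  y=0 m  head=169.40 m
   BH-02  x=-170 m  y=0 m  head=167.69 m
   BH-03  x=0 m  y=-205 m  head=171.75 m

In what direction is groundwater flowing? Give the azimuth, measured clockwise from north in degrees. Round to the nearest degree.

319°

∂h/∂x = (167.69 − 169.40) / (-170 − 0) = +0.01006
∂h/∂y = (171.75 − 169.40) / (-205 − 0) = -0.01146
Flow direction (−∇h) has components (-0.01006 E, +0.01146 N).
Azimuth = atan2(E, N) = atan2(-0.01006, +0.01146) = 318.7° ≈ 319°.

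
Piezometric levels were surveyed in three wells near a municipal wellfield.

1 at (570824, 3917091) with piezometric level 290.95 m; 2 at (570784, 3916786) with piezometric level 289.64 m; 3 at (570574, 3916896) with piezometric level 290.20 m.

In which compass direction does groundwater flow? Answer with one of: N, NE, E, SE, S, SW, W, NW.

S

With h = a·x + b·y + c and 1 as origin, the differences give:
  (-40)·a + (-305)·b = -1.31
  (-250)·a + (-195)·b = -0.75
Eliminate b (×(-195) and ×(-305), subtract): -68450·a = 26.700 → a = ∂h/∂x = -0.0003901
Back-substitute: b = ∂h/∂y = +0.004346.
Flow = −∇h = (+0.0003901 east, -0.004346 north), which points south.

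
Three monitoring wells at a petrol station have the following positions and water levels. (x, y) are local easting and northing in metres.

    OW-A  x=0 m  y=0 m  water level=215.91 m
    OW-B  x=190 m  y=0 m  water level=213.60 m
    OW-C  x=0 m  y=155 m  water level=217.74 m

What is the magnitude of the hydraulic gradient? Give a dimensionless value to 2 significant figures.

0.017

∂h/∂x = (213.60 − 215.91) / (190 − 0) = -0.01216
∂h/∂y = (217.74 − 215.91) / (155 − 0) = +0.01181
|∇h| = √(-0.01216² + 0.01181²) = 0.01695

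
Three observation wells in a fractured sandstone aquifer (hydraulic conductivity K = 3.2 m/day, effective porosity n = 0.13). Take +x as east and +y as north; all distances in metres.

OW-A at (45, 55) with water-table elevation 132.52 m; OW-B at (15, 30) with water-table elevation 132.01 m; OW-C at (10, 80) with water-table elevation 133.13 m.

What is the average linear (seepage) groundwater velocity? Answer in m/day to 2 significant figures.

Differences from OW-A: to OW-B (Δx, Δy, Δh) = (-30, -25, -0.51); to OW-C = (-35, 25, +0.61).
Determinant of the coordinate differences = (-30)·25 − (-35)·(-25) = -1625.
∂h/∂x = [(-0.51)·25 − (+0.61)·(-25)] / -1625 = -0.001538
∂h/∂y = [(-30)·(+0.61) − (-35)·(-0.51)] / -1625 = +0.02225
|∇h| = √(-0.001538² + 0.02225²) = 0.0223
Seepage velocity v = K·i/n = 3.2 × 0.0223 / 0.13 = 0.5489 m/day.

0.55 m/day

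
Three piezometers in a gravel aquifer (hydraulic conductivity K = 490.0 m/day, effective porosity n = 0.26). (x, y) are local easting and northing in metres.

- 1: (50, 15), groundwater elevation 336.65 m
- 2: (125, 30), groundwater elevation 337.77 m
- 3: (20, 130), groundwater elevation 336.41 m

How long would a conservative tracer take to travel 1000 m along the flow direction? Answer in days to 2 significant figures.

36 days

With h = a·x + b·y + c and 1 as origin, the differences give:
  75·a + 15·b = +1.12
  (-30)·a + 115·b = -0.24
Eliminate b (×115 and ×15, subtract): 9075·a = 132.400 → a = ∂h/∂x = +0.01459
Back-substitute: b = ∂h/∂y = +0.001719.
|∇h| = √(0.01459² + 0.001719²) = 0.01469
Seepage velocity v = K·i/n = 490.0 × 0.01469 / 0.26 = 27.68 m/day.
t = 1000 / 27.68 = 36.13 days.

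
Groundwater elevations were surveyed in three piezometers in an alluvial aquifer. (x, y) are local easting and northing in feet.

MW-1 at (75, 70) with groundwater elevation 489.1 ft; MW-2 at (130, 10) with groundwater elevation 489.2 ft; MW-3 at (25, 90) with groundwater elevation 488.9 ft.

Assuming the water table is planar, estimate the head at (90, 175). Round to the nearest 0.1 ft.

489.5 ft

Differences from MW-1: to MW-2 (Δx, Δy, Δh) = (55, -60, +0.1); to MW-3 = (-50, 20, -0.2).
Determinant of the coordinate differences = 55·20 − (-50)·(-60) = -1900.
∂h/∂x = [(+0.1)·20 − (-0.2)·(-60)] / -1900 = +0.005263
∂h/∂y = [55·(-0.2) − (-50)·(+0.1)] / -1900 = +0.003158
h(90, 175) = 489.1 + (+0.005263)·(15) + (+0.003158)·(105) = 489.1 +0.079 +0.332 = 489.511 ft.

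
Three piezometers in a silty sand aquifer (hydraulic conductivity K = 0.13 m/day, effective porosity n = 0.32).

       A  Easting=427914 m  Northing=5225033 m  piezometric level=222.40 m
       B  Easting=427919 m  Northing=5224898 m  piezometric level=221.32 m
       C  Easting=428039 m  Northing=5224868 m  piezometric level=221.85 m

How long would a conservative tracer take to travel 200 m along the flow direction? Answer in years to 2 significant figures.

Differences from A: to B (Δx, Δy, Δh) = (5, -135, -1.08); to C = (125, -165, -0.55).
Solve a·Δx + b·Δy = Δh: det = 5·(-165) − 125·(-135) = 16050.
∂h/∂x = [(-1.08)·(-165) − (-0.55)·(-135)] / 16050 = +0.006477
∂h/∂y = [5·(-0.55) − 125·(-1.08)] / 16050 = +0.008240
|∇h| = √(0.006477² + 0.008240²) = 0.01048
Seepage velocity v = K·i/n = 0.13 × 0.01048 / 0.32 = 0.004257 m/day.
t = 200 / 0.004257 = 4.698e+04 days = 129 years.

130 years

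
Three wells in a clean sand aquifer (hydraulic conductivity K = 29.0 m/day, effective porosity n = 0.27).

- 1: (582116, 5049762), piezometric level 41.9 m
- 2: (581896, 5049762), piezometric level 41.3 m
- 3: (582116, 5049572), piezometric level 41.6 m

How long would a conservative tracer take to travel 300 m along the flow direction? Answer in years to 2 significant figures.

2.4 years

∂h/∂x = (41.3 − 41.9) / (581896 − 582116) = +0.002727
∂h/∂y = (41.6 − 41.9) / (5049572 − 5049762) = +0.001579
|∇h| = √(0.002727² + 0.001579²) = 0.003151
Seepage velocity v = K·i/n = 29.0 × 0.003151 / 0.27 = 0.3384 m/day.
t = 300 / 0.3384 = 886.5 days = 2.43 years.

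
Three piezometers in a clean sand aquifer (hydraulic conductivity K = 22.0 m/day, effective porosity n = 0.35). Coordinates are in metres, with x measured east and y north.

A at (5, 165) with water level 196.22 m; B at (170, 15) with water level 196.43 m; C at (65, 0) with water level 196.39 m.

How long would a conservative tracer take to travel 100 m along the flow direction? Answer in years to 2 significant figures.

4.4 years

Taking A as reference: B−A = (165, -150, +0.21); C−A = (60, -165, +0.17).
Solve a·Δx + b·Δy = Δh: det = 165·(-165) − 60·(-150) = -18225.
∂h/∂x = [(+0.21)·(-165) − (+0.17)·(-150)] / -18225 = +0.0005021
∂h/∂y = [165·(+0.17) − 60·(+0.21)] / -18225 = -0.0008477
|∇h| = √(0.0005021² + -0.0008477²) = 0.0009852
Seepage velocity v = K·i/n = 22.0 × 0.0009852 / 0.35 = 0.06193 m/day.
t = 100 / 0.06193 = 1615 days = 4.42 years.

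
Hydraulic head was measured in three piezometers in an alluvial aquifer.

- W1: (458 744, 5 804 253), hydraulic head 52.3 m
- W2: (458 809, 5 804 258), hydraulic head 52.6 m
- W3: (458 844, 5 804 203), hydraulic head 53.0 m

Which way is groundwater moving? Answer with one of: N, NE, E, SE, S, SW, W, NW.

NW

Three-point gradient (reference W1): Δ to W2 = (65, 5, +0.3), Δ to W3 = (100, -50, +0.7).
∂h/∂x = +0.004933, ∂h/∂y = -0.004133 (det = -3750).
Flow = −∇h = (-0.004933 east, +0.004133 north), which points northwest.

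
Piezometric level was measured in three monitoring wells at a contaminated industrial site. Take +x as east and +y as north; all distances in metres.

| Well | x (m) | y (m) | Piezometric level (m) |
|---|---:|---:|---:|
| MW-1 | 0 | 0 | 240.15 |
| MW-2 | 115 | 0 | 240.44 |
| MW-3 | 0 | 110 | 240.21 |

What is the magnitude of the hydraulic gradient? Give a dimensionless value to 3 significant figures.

0.00258

∂h/∂x = (240.44 − 240.15) / (115 − 0) = +0.002522
∂h/∂y = (240.21 − 240.15) / (110 − 0) = +0.0005455
|∇h| = √(0.002522² + 0.0005455²) = 0.00258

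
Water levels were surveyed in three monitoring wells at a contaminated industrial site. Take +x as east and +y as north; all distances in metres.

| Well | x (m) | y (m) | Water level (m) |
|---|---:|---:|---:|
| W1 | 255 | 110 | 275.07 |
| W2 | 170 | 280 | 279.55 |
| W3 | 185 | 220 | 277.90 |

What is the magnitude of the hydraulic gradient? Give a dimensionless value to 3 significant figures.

With h = a·x + b·y + c and W1 as origin, the differences give:
  (-85)·a + 170·b = +4.48
  (-70)·a + 110·b = +2.83
Eliminate b (×110 and ×170, subtract): 2550·a = 11.700 → a = ∂h/∂x = +0.004588
Back-substitute: b = ∂h/∂y = +0.02865.
|∇h| = √(0.004588² + 0.02865²) = 0.02902

0.0290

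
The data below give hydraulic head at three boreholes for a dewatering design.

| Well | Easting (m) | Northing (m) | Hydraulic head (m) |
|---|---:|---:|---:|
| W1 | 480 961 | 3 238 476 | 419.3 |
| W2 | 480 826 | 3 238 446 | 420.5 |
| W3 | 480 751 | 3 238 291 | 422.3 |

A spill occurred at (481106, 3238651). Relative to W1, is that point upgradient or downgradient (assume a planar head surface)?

downgradient

Differences from W1: to W2 (Δx, Δy, Δh) = (-135, -30, +1.2); to W3 = (-210, -185, +3.0).
Solve a·Δx + b·Δy = Δh: det = (-135)·(-185) − (-210)·(-30) = 18675.
∂h/∂x = [(+1.2)·(-185) − (+3.0)·(-30)] / 18675 = -0.007068
∂h/∂y = [(-135)·(+3.0) − (-210)·(+1.2)] / 18675 = -0.008193
Head at (481106, 3238651) = 419.3 + (-0.007068)·(145) + (-0.008193)·(175) = 416.84 m.
That is lower than the 419.3 m at W1, so the point is downgradient.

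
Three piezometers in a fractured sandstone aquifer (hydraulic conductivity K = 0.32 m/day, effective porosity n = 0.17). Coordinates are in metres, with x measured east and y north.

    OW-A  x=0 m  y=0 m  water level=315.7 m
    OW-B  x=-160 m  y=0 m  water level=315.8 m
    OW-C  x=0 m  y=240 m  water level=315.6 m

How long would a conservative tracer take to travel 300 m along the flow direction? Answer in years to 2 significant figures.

580 years

∂h/∂x = (315.8 − 315.7) / (-160 − 0) = -0.0006250
∂h/∂y = (315.6 − 315.7) / (240 − 0) = -0.0004167
|∇h| = √(-0.0006250² + -0.0004167²) = 0.0007512
Seepage velocity v = K·i/n = 0.32 × 0.0007512 / 0.17 = 0.001414 m/day.
t = 300 / 0.001414 = 2.122e+05 days = 581 years.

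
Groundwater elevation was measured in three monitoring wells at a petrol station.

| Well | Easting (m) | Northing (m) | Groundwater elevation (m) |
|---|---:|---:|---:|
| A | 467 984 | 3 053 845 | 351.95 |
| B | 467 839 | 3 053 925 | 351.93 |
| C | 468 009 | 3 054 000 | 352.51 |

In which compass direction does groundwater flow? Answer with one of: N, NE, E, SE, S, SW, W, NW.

Three-point gradient (reference A): Δ to B = (-145, 80, -0.02), Δ to C = (25, 155, +0.56).
∂h/∂x = +0.001957, ∂h/∂y = +0.003297 (det = -24475).
Flow = −∇h = (-0.001957 east, -0.003297 north), which points southwest.

SW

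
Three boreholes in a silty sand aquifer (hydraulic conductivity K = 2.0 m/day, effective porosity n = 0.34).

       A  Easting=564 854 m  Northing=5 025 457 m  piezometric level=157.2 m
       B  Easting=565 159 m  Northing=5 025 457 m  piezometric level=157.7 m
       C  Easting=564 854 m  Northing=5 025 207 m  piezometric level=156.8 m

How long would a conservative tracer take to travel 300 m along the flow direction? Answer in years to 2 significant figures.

61 years

∂h/∂x = (157.7 − 157.2) / (565159 − 564854) = +0.001639
∂h/∂y = (156.8 − 157.2) / (5025207 − 5025457) = +0.001600
|∇h| = √(0.001639² + 0.001600²) = 0.00229
Seepage velocity v = K·i/n = 2.0 × 0.00229 / 0.34 = 0.01347 m/day.
t = 300 / 0.01347 = 2.227e+04 days = 61 years.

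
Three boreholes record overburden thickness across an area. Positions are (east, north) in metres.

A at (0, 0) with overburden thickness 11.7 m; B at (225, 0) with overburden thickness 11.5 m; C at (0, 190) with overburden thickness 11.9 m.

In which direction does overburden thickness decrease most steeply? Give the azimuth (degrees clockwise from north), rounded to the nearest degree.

∂d/∂x = (11.5 − 11.7) / (225 − 0) = -0.0008889
∂d/∂y = (11.9 − 11.7) / (190 − 0) = +0.001053
Steepest decrease is along −∇f: components (+0.0008889 E, -0.001053 N).
Azimuth = atan2(+0.0008889, -0.001053) = 139.8° ≈ 140°.

140°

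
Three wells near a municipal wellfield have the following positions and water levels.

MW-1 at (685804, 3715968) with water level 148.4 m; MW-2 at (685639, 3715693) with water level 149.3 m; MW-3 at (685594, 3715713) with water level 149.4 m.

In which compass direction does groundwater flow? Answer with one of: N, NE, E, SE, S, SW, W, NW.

Three-point gradient (reference MW-1): Δ to MW-2 = (-165, -275, +0.9), Δ to MW-3 = (-210, -255, +1.0).
∂h/∂x = -0.002903, ∂h/∂y = -0.001531 (det = -15675).
Flow = −∇h = (+0.002903 east, +0.001531 north), which points northeast.

NE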